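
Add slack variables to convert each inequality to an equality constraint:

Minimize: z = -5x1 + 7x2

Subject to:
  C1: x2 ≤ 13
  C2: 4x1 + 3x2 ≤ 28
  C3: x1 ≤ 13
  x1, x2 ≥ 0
min z = -5x1 + 7x2

s.t.
  x2 + s1 = 13
  4x1 + 3x2 + s2 = 28
  x1 + s3 = 13
  x1, x2, s1, s2, s3 ≥ 0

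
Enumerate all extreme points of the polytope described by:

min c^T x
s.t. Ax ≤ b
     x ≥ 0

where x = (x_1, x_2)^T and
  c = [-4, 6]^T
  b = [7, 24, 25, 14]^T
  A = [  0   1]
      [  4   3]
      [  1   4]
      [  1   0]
Each vertex is the intersection of two constraint boundaries that also satisfies all remaining constraints:
  x_1 = 0 and x_2 = 0 → (0, 0)
  4x_1 + 3x_2 = 24 and x_2 = 0 → (6, 0)
  4x_1 + 3x_2 = 24 and x_1 + 4x_2 = 25 → (1.615, 5.846)
  x_1 + 4x_2 = 25 and x_1 = 0 → (0, 6.25)

Vertices: (0, 0), (6, 0), (1.615, 5.846), (0, 6.25)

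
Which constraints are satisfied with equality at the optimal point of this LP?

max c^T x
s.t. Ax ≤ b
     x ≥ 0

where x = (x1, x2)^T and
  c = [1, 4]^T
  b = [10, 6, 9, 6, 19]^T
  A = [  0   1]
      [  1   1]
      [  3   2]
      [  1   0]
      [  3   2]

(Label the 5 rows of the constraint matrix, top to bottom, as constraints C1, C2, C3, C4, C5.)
Optimal: x1 = 0, x2 = 4.5
Slack at optimum:
  C1: slack = 5.5
  C2: slack = 1.5
  C3: slack = 0 (binding)
  C4: slack = 6
  C5: slack = 10
  x1 ≥ 0: x1 = 0 (binding)
  x2 ≥ 0: x2 = 4.5
Binding constraints: C3, x1 ≥ 0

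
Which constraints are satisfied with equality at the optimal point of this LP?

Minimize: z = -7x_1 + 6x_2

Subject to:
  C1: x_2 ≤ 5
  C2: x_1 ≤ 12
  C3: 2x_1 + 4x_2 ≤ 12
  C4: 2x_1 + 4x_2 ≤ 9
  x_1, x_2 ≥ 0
Optimal: x_1 = 4.5, x_2 = 0
Slack at optimum:
  C1: slack = 5
  C2: slack = 7.5
  C3: slack = 3
  C4: slack = 0 (binding)
  x_1 ≥ 0: x_1 = 4.5
  x_2 ≥ 0: x_2 = 0 (binding)
Binding constraints: C4, x_2 ≥ 0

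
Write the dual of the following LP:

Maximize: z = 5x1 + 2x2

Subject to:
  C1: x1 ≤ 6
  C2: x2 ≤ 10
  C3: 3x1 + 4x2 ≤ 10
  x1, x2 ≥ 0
Minimize: z = 6y1 + 10y2 + 10y3

Subject to:
  C1: -y1 - 3y3 ≤ -5
  C2: -y2 - 4y3 ≤ -2
  y1, y2, y3 ≥ 0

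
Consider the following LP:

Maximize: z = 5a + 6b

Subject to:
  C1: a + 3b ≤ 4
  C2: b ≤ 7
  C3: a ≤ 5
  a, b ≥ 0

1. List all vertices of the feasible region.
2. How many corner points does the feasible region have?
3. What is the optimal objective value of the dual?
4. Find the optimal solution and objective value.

1. (0, 0), (4, 0), (0, 1.333)
2. 3
3. 20 (by strong duality, equal to the primal optimum)
4. a = 4, b = 0, z = 20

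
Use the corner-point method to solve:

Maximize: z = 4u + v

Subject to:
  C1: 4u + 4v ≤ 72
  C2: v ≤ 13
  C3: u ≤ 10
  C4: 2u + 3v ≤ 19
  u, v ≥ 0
u = 9.5, v = 0, z = 38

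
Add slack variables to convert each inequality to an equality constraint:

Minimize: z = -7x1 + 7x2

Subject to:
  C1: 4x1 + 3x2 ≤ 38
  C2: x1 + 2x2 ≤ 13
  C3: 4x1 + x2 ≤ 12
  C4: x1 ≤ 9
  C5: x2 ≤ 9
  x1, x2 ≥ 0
min z = -7x1 + 7x2

s.t.
  4x1 + 3x2 + s1 = 38
  x1 + 2x2 + s2 = 13
  4x1 + x2 + s3 = 12
  x1 + s4 = 9
  x2 + s5 = 9
  x1, x2, s1, s2, s3, s4, s5 ≥ 0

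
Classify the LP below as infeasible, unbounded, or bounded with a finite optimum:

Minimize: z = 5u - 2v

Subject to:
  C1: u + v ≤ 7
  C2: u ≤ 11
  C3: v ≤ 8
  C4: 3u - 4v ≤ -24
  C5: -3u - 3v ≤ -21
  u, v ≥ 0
The point (0, 7) satisfies every constraint, so the LP is feasible; the constraints give u ≤ 11 and v ≤ 8, which with u, v ≥ 0 keep the feasible region inside a bounded box. A feasible, bounded LP attains a finite optimum at a vertex.

Evaluating z = 5u - 2v at each vertex:
  (0.5714, 6.429): z = -10
  (0, 7): z = -14

The LP has an optimal solution: (0, 7) with z = -14.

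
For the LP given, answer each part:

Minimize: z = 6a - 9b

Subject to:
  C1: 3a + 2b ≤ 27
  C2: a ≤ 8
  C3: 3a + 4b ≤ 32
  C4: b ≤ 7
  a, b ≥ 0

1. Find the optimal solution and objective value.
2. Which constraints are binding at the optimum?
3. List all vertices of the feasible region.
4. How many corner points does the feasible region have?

1. a = 0, b = 7, z = -63
2. C4, a ≥ 0
3. (0, 0), (8, 0), (8, 1.5), (7.333, 2.5), (1.333, 7), (0, 7)
4. 6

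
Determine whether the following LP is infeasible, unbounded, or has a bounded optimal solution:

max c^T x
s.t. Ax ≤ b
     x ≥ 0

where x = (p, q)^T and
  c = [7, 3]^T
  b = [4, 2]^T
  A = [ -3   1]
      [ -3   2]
Feasible point: (0, 0) satisfies every constraint, so the LP is feasible.
Direction d = (1, 0): for each constraint row a, a·d ≤ 0 —
  (-3)(1) + (1)(0) = -3 ≤ 0
  (-3)(1) + (2)(0) = -3 ≤ 0
and d ≥ 0, so (0, 0) + t·d stays feasible for every t ≥ 0. Along this ray z = 7p + 3q changes by 7 per unit t, so z → +∞.

The LP is unbounded; z can be made arbitrarily large.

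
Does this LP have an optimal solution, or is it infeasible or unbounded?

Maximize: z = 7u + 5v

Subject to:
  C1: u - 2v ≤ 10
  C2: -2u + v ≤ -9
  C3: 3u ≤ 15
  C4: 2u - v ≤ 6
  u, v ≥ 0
C4 requires 2u - v ≤ 6, while C2 (-2u + v ≤ -9) is equivalent to 2u - v ≥ 9. Together they would need 9 ≤ 2u - v ≤ 6, which is impossible since 9 > 6. No point satisfies all constraints.

Infeasible: no point satisfies all constraints simultaneously.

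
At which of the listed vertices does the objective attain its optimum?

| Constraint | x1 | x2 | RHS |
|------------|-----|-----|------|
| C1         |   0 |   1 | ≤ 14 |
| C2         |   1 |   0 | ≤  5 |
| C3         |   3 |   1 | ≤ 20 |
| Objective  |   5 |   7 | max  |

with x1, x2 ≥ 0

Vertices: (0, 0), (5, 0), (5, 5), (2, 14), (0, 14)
Evaluating z = 5x1 + 7x2 at each vertex:
  (0, 0): z = 0
  (5, 0): z = 25
  (5, 5): z = 60
  (2, 14): z = 108
  (0, 14): z = 98

The largest value is z = 108, attained at (2, 14).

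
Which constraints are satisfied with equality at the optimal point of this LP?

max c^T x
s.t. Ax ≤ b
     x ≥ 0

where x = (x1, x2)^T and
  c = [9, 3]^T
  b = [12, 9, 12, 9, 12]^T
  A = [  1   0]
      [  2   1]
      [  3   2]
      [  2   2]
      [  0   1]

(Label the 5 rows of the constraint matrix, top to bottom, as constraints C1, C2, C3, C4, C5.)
Optimal: x1 = 4, x2 = 0
Slack at optimum:
  C1: slack = 8
  C2: slack = 1
  C3: slack = 0 (binding)
  C4: slack = 1
  C5: slack = 12
  x1 ≥ 0: x1 = 4
  x2 ≥ 0: x2 = 0 (binding)
Binding constraints: C3, x2 ≥ 0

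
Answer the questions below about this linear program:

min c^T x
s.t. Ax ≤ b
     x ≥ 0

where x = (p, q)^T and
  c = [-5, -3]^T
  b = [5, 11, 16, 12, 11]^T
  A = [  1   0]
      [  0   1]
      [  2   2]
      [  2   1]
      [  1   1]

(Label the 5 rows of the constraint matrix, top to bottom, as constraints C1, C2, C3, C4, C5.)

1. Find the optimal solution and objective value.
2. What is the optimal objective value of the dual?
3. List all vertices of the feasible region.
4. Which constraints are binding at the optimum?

1. p = 4, q = 4, z = -32
2. -32 (by strong duality, equal to the primal optimum)
3. (0, 0), (5, 0), (5, 2), (4, 4), (0, 8)
4. C3, C4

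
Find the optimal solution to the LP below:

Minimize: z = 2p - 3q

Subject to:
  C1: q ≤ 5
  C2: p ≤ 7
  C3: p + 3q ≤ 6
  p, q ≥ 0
p = 0, q = 2, z = -6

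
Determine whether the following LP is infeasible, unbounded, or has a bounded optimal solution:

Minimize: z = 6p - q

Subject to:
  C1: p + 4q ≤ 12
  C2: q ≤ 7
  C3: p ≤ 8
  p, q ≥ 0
The point (0, 3) satisfies every constraint, so the LP is feasible; the constraints give p ≤ 8 and q ≤ 7, which with p, q ≥ 0 keep the feasible region inside a bounded box. A feasible, bounded LP attains a finite optimum at a vertex.

Evaluating z = 6p - q at each vertex:
  (0, 0): z = 0
  (8, 0): z = 48
  (8, 1): z = 47
  (0, 3): z = -3

Feasible with finite optimum z* = -3 at (0, 3).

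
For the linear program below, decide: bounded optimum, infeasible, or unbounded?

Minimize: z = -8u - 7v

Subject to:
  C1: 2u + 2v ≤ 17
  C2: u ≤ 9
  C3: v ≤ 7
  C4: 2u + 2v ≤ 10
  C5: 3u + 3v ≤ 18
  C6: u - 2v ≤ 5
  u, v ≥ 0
The point (5, 0) satisfies every constraint, so the LP is feasible; the constraints give u ≤ 9 and v ≤ 7, which with u, v ≥ 0 keep the feasible region inside a bounded box. A feasible, bounded LP attains a finite optimum at a vertex.

Evaluating z = -8u - 7v at each vertex:
  (0, 0): z = 0
  (5, 0): z = -40
  (0, 5): z = -35

Feasible with finite optimum z* = -40 at (5, 0).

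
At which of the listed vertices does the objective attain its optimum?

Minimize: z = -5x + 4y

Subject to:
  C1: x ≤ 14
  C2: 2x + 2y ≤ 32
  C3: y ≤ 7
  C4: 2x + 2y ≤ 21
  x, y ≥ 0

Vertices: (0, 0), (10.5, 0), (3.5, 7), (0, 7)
Evaluating z = -5x + 4y at each vertex:
  (0, 0): z = 0
  (10.5, 0): z = -52.5
  (3.5, 7): z = 10.5
  (0, 7): z = 28

The smallest value is z = -52.5, attained at (10.5, 0).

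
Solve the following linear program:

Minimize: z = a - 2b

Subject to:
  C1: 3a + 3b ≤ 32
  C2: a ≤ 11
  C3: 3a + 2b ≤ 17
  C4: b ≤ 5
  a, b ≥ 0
Each vertex is the intersection of two constraint boundaries that also satisfies all remaining constraints:
  a = 0 and b = 0 → (0, 0)
  3a + 2b = 17 and b = 0 → (5.667, 0)
  3a + 2b = 17 and b = 5 → (2.333, 5)
  b = 5 and a = 0 → (0, 5)

Evaluating z = a - 2b at each vertex:
  (0, 0): z = 0
  (5.667, 0): z = 5.667
  (2.333, 5): z = -7.667
  (0, 5): z = -10

The minimum is at (0, 5) with z = -10.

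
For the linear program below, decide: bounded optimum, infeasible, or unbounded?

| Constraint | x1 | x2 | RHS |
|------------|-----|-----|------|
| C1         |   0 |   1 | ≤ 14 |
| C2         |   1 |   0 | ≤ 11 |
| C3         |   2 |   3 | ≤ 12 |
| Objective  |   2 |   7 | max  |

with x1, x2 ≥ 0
The point (0, 4) satisfies every constraint, so the LP is feasible; the constraints give x1 ≤ 11 and x2 ≤ 14, which with x1, x2 ≥ 0 keep the feasible region inside a bounded box. A feasible, bounded LP attains a finite optimum at a vertex.

The LP has an optimal solution: (0, 4) with z = 28.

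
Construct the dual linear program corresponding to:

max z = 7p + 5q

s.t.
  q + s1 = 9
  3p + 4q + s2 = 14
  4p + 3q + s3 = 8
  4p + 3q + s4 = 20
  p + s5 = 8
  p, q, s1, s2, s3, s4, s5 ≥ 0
Minimize: z = 9y1 + 14y2 + 8y3 + 20y4 + 8y5

Subject to:
  C1: -3y2 - 4y3 - 4y4 - y5 ≤ -7
  C2: -y1 - 4y2 - 3y3 - 3y4 ≤ -5
  y1, y2, y3, y4, y5 ≥ 0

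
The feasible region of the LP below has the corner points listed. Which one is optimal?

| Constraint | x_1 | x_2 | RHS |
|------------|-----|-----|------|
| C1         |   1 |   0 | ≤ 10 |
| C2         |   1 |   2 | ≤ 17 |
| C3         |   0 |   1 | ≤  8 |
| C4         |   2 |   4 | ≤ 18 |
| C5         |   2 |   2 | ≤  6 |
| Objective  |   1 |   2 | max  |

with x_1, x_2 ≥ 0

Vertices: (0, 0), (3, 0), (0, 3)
Evaluating z = x_1 + 2x_2 at each vertex:
  (0, 0): z = 0
  (3, 0): z = 3
  (0, 3): z = 6

The largest value is z = 6, attained at (0, 3).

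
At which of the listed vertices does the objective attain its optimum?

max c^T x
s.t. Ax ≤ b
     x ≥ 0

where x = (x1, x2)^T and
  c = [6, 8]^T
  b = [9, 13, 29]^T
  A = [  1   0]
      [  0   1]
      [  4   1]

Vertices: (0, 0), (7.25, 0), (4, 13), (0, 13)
Evaluating z = 6x1 + 8x2 at each vertex:
  (0, 0): z = 0
  (7.25, 0): z = 43.5
  (4, 13): z = 128
  (0, 13): z = 104

The largest value is z = 128, attained at (4, 13).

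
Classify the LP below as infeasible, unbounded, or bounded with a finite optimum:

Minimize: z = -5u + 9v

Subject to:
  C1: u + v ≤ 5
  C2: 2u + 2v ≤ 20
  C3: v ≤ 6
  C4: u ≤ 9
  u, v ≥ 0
The point (5, 0) satisfies every constraint, so the LP is feasible; the constraints give u ≤ 9 and v ≤ 6, which with u, v ≥ 0 keep the feasible region inside a bounded box. A feasible, bounded LP attains a finite optimum at a vertex.

Evaluating z = -5u + 9v at each vertex:
  (0, 0): z = 0
  (5, 0): z = -25
  (0, 5): z = 45

Bounded optimum: z* = -25 at (5, 0).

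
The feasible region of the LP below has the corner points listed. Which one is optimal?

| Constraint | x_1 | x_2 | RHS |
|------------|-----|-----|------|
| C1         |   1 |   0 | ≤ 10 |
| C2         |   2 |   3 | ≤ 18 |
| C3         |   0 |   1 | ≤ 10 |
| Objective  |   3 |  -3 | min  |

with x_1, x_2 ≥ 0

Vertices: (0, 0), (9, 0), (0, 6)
(0, 6) with z = -18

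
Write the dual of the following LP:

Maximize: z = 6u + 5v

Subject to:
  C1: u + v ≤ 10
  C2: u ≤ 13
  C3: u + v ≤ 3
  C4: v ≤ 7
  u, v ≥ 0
Minimize: z = 10y1 + 13y2 + 3y3 + 7y4

Subject to:
  C1: -y1 - y2 - y3 ≤ -6
  C2: -y1 - y3 - y4 ≤ -5
  y1, y2, y3, y4 ≥ 0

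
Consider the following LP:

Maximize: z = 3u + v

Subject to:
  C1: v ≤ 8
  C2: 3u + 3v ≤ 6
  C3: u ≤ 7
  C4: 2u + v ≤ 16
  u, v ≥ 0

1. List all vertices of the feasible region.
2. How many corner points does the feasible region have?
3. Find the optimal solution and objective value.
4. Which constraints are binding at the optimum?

1. (0, 0), (2, 0), (0, 2)
2. 3
3. u = 2, v = 0, z = 6
4. C2, v ≥ 0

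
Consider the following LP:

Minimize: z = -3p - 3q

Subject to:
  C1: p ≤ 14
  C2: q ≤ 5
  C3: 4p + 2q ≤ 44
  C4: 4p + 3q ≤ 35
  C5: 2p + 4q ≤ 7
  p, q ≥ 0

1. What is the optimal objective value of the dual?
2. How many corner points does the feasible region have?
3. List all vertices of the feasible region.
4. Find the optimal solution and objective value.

1. -10.5 (by strong duality, equal to the primal optimum)
2. 3
3. (0, 0), (3.5, 0), (0, 1.75)
4. p = 3.5, q = 0, z = -10.5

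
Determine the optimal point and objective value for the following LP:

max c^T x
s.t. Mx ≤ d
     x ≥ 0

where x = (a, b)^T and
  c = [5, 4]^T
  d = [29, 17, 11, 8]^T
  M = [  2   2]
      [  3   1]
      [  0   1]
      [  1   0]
a = 2, b = 11, z = 54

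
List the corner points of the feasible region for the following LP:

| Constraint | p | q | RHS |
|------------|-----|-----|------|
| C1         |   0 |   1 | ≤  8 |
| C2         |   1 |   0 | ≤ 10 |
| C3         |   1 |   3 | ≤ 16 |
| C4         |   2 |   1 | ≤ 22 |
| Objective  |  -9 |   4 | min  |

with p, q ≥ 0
Each vertex is the intersection of two constraint boundaries that also satisfies all remaining constraints:
  p = 0 and q = 0 → (0, 0)
  p = 10 and q = 0 → (10, 0)
  p = 10 and p + 3q = 16 → (10, 2)
  p + 3q = 16 and p = 0 → (0, 5.333)

Vertices: (0, 0), (10, 0), (10, 2), (0, 5.333)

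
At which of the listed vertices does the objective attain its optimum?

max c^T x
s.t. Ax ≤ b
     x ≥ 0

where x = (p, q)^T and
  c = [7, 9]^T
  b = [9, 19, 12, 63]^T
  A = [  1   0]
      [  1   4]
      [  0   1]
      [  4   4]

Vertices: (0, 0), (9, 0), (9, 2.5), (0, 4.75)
(9, 2.5) with z = 85.5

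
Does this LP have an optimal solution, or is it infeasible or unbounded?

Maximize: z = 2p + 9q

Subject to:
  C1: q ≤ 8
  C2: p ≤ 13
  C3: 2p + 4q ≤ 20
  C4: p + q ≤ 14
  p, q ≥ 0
The point (0, 5) satisfies every constraint, so the LP is feasible; the constraints give p ≤ 13 and q ≤ 8, which with p, q ≥ 0 keep the feasible region inside a bounded box. A feasible, bounded LP attains a finite optimum at a vertex.

Evaluating z = 2p + 9q at each vertex:
  (0, 0): z = 0
  (10, 0): z = 20
  (0, 5): z = 45

Feasible with finite optimum z* = 45 at (0, 5).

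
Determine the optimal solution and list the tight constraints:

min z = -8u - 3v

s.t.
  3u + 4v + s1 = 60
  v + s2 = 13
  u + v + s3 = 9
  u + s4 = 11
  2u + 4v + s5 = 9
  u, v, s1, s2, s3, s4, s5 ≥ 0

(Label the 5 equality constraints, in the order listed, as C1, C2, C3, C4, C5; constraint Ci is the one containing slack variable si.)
Optimal: u = 4.5, v = 0
Slack at optimum:
  C1: slack = 46.5
  C2: slack = 13
  C3: slack = 4.5
  C4: slack = 6.5
  C5: slack = 0 (binding)
  u ≥ 0: u = 4.5
  v ≥ 0: v = 0 (binding)
Binding constraints: C5, v ≥ 0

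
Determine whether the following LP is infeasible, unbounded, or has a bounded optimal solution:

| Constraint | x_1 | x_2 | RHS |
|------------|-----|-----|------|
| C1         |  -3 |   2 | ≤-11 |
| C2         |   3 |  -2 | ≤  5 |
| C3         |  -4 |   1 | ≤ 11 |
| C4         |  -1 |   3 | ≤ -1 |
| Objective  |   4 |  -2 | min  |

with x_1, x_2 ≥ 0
C2 requires 3x_1 - 2x_2 ≤ 5, while C1 (-3x_1 + 2x_2 ≤ -11) is equivalent to 3x_1 - 2x_2 ≥ 11. Together they would need 11 ≤ 3x_1 - 2x_2 ≤ 5, which is impossible since 11 > 5. No point satisfies all constraints.

Infeasible — the constraint set is empty.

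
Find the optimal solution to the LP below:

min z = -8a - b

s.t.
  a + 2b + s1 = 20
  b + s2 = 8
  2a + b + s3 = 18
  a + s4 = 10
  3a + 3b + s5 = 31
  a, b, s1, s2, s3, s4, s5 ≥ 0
a = 9, b = 0, z = -72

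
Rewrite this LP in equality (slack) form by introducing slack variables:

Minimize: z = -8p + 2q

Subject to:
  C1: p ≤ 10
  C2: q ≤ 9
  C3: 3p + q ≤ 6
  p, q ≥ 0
min z = -8p + 2q

s.t.
  p + s1 = 10
  q + s2 = 9
  3p + q + s3 = 6
  p, q, s1, s2, s3 ≥ 0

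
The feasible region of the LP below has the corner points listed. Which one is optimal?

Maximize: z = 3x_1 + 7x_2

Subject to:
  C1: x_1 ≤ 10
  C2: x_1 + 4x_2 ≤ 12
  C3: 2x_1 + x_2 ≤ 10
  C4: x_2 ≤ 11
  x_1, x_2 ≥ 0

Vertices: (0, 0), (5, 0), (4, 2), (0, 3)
Evaluating z = 3x_1 + 7x_2 at each vertex:
  (0, 0): z = 0
  (5, 0): z = 15
  (4, 2): z = 26
  (0, 3): z = 21

The largest value is z = 26, attained at (4, 2).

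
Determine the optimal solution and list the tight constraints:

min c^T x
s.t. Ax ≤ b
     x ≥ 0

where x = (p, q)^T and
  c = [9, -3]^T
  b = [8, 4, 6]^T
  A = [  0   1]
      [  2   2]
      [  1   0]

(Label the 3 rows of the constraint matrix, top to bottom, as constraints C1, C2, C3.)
Optimal: p = 0, q = 2
Slack at optimum:
  C1: slack = 6
  C2: slack = 0 (binding)
  C3: slack = 6
  p ≥ 0: p = 0 (binding)
  q ≥ 0: q = 2
Binding constraints: C2, p ≥ 0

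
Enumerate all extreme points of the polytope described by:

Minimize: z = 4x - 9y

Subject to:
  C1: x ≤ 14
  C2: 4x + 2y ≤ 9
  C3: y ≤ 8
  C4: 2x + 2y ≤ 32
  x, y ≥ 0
Each vertex is the intersection of two constraint boundaries that also satisfies all remaining constraints:
  x = 0 and y = 0 → (0, 0)
  4x + 2y = 9 and y = 0 → (2.25, 0)
  4x + 2y = 9 and x = 0 → (0, 4.5)

Vertices: (0, 0), (2.25, 0), (0, 4.5)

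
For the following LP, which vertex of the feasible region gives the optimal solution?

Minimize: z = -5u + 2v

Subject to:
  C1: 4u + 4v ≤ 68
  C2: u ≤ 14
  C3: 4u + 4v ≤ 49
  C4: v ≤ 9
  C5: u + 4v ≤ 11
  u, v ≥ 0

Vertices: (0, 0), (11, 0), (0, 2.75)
(11, 0) with z = -55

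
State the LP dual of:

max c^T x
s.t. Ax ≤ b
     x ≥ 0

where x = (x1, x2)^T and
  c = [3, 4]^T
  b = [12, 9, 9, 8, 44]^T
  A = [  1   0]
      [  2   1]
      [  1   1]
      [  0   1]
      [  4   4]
Minimize: z = 12y1 + 9y2 + 9y3 + 8y4 + 44y5

Subject to:
  C1: -y1 - 2y2 - y3 - 4y5 ≤ -3
  C2: -y2 - y3 - y4 - 4y5 ≤ -4
  y1, y2, y3, y4, y5 ≥ 0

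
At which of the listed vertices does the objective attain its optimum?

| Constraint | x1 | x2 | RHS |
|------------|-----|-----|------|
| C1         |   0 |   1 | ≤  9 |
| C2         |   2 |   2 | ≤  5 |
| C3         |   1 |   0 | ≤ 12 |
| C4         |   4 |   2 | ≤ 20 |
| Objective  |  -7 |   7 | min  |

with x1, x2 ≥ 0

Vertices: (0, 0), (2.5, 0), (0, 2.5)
Evaluating z = -7x1 + 7x2 at each vertex:
  (0, 0): z = 0
  (2.5, 0): z = -17.5
  (0, 2.5): z = 17.5

The smallest value is z = -17.5, attained at (2.5, 0).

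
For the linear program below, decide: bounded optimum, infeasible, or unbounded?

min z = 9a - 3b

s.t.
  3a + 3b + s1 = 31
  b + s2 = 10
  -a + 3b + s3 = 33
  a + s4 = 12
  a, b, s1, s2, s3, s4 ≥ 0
The point (0, 10) satisfies every constraint, so the LP is feasible; the constraints give a ≤ 12 and b ≤ 10, which with a, b ≥ 0 keep the feasible region inside a bounded box. A feasible, bounded LP attains a finite optimum at a vertex.

Bounded optimum: z* = -30 at (0, 10).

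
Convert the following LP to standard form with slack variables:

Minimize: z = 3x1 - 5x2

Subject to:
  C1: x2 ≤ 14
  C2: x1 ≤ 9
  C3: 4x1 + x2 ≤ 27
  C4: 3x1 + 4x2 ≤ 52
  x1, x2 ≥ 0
min z = 3x1 - 5x2

s.t.
  x2 + s1 = 14
  x1 + s2 = 9
  4x1 + x2 + s3 = 27
  3x1 + 4x2 + s4 = 52
  x1, x2, s1, s2, s3, s4 ≥ 0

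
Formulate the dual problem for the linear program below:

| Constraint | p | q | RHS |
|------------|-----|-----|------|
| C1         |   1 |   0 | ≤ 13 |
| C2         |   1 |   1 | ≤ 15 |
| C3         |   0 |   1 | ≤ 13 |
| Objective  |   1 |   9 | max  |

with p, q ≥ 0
Minimize: z = 13y1 + 15y2 + 13y3

Subject to:
  C1: -y1 - y2 ≤ -1
  C2: -y2 - y3 ≤ -9
  y1, y2, y3 ≥ 0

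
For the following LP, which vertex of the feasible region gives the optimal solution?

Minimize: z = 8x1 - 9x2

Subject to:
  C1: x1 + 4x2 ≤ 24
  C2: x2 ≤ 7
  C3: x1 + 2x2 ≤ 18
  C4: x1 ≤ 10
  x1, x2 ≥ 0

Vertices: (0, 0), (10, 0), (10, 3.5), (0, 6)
(0, 6) with z = -54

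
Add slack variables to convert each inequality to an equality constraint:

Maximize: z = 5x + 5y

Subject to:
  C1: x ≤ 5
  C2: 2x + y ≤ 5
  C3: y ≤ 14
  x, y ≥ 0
max z = 5x + 5y

s.t.
  x + s1 = 5
  2x + y + s2 = 5
  y + s3 = 14
  x, y, s1, s2, s3 ≥ 0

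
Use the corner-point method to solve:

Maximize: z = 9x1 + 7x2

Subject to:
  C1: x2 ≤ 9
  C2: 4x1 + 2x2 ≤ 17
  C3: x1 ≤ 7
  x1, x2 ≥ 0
Each vertex is the intersection of two constraint boundaries that also satisfies all remaining constraints:
  x1 = 0 and x2 = 0 → (0, 0)
  4x1 + 2x2 = 17 and x2 = 0 → (4.25, 0)
  4x1 + 2x2 = 17 and x1 = 0 → (0, 8.5)

Evaluating z = 9x1 + 7x2 at each vertex:
  (0, 0): z = 0
  (4.25, 0): z = 38.25
  (0, 8.5): z = 59.5

The maximum is at (0, 8.5) with z = 59.5.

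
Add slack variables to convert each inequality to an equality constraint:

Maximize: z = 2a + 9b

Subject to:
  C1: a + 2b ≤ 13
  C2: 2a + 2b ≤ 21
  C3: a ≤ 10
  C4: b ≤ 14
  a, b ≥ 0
max z = 2a + 9b

s.t.
  a + 2b + s1 = 13
  2a + 2b + s2 = 21
  a + s3 = 10
  b + s4 = 14
  a, b, s1, s2, s3, s4 ≥ 0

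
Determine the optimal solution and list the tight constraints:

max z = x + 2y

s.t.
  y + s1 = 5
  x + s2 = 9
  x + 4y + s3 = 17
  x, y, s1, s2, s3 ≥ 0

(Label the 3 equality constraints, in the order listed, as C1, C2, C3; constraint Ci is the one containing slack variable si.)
Optimal: x = 9, y = 2
Binding: C2, C3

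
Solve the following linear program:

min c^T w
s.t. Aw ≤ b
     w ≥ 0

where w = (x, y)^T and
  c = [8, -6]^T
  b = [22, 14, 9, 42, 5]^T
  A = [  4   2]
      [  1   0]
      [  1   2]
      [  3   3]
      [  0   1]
Each vertex is the intersection of two constraint boundaries that also satisfies all remaining constraints:
  x = 0 and y = 0 → (0, 0)
  4x + 2y = 22 and y = 0 → (5.5, 0)
  4x + 2y = 22 and x + 2y = 9 → (4.333, 2.333)
  x + 2y = 9 and x = 0 → (0, 4.5)

Evaluating z = 8x - 6y at each vertex:
  (0, 0): z = 0
  (5.5, 0): z = 44
  (4.333, 2.333): z = 20.67
  (0, 4.5): z = -27

The minimum is at (0, 4.5) with z = -27.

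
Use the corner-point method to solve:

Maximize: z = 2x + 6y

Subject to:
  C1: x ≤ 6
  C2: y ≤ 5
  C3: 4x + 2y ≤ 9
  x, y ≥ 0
x = 0, y = 4.5, z = 27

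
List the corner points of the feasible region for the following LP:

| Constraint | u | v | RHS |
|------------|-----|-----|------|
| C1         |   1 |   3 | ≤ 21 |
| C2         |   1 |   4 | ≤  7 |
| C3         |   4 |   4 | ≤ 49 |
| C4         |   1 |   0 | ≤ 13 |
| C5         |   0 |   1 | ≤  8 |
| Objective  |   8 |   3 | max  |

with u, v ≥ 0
Each vertex is the intersection of two constraint boundaries that also satisfies all remaining constraints:
  u = 0 and v = 0 → (0, 0)
  u + 4v = 7 and v = 0 → (7, 0)
  u + 4v = 7 and u = 0 → (0, 1.75)

Vertices: (0, 0), (7, 0), (0, 1.75)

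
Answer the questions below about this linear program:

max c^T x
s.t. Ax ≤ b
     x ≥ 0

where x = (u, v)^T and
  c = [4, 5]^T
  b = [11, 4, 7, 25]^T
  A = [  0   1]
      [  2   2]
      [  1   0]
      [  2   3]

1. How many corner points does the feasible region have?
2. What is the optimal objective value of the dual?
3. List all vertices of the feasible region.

1. 3
2. 10 (by strong duality, equal to the primal optimum)
3. (0, 0), (2, 0), (0, 2)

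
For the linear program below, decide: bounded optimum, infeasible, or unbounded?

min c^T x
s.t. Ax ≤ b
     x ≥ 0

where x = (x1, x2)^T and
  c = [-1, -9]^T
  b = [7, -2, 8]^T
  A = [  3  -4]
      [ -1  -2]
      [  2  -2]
Feasible point: (0, 1) satisfies every constraint, so the LP is feasible.
Direction d = (0, 1): for each constraint row a, a·d ≤ 0 —
  (3)(0) + (-4)(1) = -4 ≤ 0
  (-1)(0) + (-2)(1) = -2 ≤ 0
  (2)(0) + (-2)(1) = -2 ≤ 0
and d ≥ 0, so (0, 1) + t·d stays feasible for every t ≥ 0. Along this ray z = -x1 - 9x2 changes by -9 per unit t, so z → −∞.

Unbounded: there is a feasible ray along which z → −∞.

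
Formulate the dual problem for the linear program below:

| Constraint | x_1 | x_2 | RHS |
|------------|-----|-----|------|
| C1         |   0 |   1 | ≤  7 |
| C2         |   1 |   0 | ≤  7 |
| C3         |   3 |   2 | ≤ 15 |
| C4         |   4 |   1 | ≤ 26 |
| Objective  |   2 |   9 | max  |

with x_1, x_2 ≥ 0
Minimize: z = 7y1 + 7y2 + 15y3 + 26y4

Subject to:
  C1: -y2 - 3y3 - 4y4 ≤ -2
  C2: -y1 - 2y3 - y4 ≤ -9
  y1, y2, y3, y4 ≥ 0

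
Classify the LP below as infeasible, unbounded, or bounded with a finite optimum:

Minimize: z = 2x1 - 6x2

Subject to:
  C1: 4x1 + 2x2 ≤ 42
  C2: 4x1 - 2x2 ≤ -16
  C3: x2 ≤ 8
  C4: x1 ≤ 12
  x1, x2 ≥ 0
The point (0, 8) satisfies every constraint, so the LP is feasible; the constraints give x1 ≤ 12 and x2 ≤ 8, which with x1, x2 ≥ 0 keep the feasible region inside a bounded box. A feasible, bounded LP attains a finite optimum at a vertex.

Evaluating z = 2x1 - 6x2 at each vertex:
  (0, 8): z = -48

Bounded optimum: z* = -48 at (0, 8).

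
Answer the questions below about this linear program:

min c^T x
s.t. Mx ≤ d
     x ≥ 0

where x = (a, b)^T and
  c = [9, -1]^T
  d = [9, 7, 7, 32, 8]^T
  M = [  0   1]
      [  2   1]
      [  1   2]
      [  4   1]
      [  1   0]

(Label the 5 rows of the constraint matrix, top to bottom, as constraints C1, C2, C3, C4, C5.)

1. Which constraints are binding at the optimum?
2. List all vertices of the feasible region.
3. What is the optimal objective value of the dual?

1. C3, a ≥ 0
2. (0, 0), (3.5, 0), (2.333, 2.333), (0, 3.5)
3. -3.5 (by strong duality, equal to the primal optimum)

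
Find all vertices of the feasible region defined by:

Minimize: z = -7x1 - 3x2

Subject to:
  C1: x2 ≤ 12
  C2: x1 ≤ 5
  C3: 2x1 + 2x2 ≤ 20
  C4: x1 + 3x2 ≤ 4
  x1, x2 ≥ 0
Each vertex is the intersection of two constraint boundaries that also satisfies all remaining constraints:
  x1 = 0 and x2 = 0 → (0, 0)
  x1 + 3x2 = 4 and x2 = 0 → (4, 0)
  x1 + 3x2 = 4 and x1 = 0 → (0, 1.333)

Vertices: (0, 0), (4, 0), (0, 1.333)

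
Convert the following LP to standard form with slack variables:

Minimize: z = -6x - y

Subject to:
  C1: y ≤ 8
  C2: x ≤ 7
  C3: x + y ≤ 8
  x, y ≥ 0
min z = -6x - y

s.t.
  y + s1 = 8
  x + s2 = 7
  x + y + s3 = 8
  x, y, s1, s2, s3 ≥ 0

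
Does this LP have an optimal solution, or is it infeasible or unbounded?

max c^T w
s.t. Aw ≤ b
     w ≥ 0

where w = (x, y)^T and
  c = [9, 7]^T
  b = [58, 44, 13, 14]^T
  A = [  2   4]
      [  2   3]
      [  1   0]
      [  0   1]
The point (13, 6) satisfies every constraint, so the LP is feasible; the constraints give x ≤ 13 and y ≤ 14, which with x, y ≥ 0 keep the feasible region inside a bounded box. A feasible, bounded LP attains a finite optimum at a vertex.

Evaluating z = 9x + 7y at each vertex:
  (0, 0): z = 0
  (13, 0): z = 117
  (13, 6): z = 159
  (1, 14): z = 107
  (0, 14): z = 98

Feasible with finite optimum z* = 159 at (13, 6).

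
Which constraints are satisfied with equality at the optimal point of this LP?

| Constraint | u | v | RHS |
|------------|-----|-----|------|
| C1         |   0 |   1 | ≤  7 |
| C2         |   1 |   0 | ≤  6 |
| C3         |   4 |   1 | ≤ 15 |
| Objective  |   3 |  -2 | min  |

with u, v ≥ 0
Optimal: u = 0, v = 7
Slack at optimum:
  C1: slack = 0 (binding)
  C2: slack = 6
  C3: slack = 8
  u ≥ 0: u = 0 (binding)
  v ≥ 0: v = 7
Binding constraints: C1, u ≥ 0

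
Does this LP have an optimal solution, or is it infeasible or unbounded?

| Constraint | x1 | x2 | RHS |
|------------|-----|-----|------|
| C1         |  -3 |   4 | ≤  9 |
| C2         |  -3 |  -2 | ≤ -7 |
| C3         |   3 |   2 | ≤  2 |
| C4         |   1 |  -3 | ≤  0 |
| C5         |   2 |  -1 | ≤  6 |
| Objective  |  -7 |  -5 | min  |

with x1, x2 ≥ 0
C3 requires 3x1 + 2x2 ≤ 2, while C2 (-3x1 - 2x2 ≤ -7) is equivalent to 3x1 + 2x2 ≥ 7. Together they would need 7 ≤ 3x1 + 2x2 ≤ 2, which is impossible since 7 > 2. No point satisfies all constraints.

Infeasible: no point satisfies all constraints simultaneously.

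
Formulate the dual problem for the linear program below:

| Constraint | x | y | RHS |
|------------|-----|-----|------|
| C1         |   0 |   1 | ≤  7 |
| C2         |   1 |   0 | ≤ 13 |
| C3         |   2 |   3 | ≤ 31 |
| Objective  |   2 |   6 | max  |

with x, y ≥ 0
Minimize: z = 7y1 + 13y2 + 31y3

Subject to:
  C1: -y2 - 2y3 ≤ -2
  C2: -y1 - 3y3 ≤ -6
  y1, y2, y3 ≥ 0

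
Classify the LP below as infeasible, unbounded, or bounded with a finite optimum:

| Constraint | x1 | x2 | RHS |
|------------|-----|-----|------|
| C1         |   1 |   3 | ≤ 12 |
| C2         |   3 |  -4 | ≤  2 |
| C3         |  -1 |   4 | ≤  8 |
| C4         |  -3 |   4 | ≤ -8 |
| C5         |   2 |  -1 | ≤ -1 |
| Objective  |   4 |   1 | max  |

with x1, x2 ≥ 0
C2 requires 3x1 - 4x2 ≤ 2, while C4 (-3x1 + 4x2 ≤ -8) is equivalent to 3x1 - 4x2 ≥ 8. Together they would need 8 ≤ 3x1 - 4x2 ≤ 2, which is impossible since 8 > 2. No point satisfies all constraints.

Infeasible: no point satisfies all constraints simultaneously.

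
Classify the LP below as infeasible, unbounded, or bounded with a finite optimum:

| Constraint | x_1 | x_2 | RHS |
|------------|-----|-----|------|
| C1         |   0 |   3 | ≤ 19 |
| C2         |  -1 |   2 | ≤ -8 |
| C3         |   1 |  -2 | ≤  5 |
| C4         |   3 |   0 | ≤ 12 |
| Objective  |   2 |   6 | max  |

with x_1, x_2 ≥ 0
C3 requires x_1 - 2x_2 ≤ 5, while C2 (-x_1 + 2x_2 ≤ -8) is equivalent to x_1 - 2x_2 ≥ 8. Together they would need 8 ≤ x_1 - 2x_2 ≤ 5, which is impossible since 8 > 5. No point satisfies all constraints.

The feasible region is empty; the LP is infeasible.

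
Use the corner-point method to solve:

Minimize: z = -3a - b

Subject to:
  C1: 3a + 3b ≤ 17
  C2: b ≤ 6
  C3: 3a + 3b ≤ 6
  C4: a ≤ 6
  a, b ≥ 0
a = 2, b = 0, z = -6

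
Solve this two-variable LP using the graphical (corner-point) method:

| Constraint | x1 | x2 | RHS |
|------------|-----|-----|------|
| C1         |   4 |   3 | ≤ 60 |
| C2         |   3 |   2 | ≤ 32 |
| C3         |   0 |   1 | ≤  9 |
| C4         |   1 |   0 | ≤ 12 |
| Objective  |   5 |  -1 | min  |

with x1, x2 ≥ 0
x1 = 0, x2 = 9, z = -9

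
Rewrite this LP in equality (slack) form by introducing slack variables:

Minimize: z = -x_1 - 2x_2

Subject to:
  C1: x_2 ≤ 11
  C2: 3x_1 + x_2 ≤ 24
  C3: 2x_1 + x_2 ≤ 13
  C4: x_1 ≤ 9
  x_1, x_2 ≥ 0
min z = -x_1 - 2x_2

s.t.
  x_2 + s1 = 11
  3x_1 + x_2 + s2 = 24
  2x_1 + x_2 + s3 = 13
  x_1 + s4 = 9
  x_1, x_2, s1, s2, s3, s4 ≥ 0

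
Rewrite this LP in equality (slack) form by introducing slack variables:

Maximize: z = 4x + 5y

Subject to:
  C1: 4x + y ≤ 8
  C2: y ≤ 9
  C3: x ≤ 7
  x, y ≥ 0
max z = 4x + 5y

s.t.
  4x + y + s1 = 8
  y + s2 = 9
  x + s3 = 7
  x, y, s1, s2, s3 ≥ 0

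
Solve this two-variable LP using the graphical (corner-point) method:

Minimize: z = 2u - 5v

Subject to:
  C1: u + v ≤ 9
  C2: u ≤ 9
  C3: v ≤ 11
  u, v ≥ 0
Each vertex is the intersection of two constraint boundaries that also satisfies all remaining constraints:
  u = 0 and v = 0 → (0, 0)
  u + v = 9 and u = 9 → (9, 0)
  u + v = 9 and u = 0 → (0, 9)

Evaluating z = 2u - 5v at each vertex:
  (0, 0): z = 0
  (9, 0): z = 18
  (0, 9): z = -45

The minimum is at (0, 9) with z = -45.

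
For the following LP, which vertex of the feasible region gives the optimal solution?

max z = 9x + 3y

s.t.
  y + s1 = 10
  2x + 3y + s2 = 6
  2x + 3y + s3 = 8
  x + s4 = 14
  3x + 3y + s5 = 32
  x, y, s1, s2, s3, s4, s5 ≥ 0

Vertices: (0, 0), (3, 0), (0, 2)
(3, 0) with z = 27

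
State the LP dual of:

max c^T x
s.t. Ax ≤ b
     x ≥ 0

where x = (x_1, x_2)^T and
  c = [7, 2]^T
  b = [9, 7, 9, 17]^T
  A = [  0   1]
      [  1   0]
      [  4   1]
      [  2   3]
Minimize: z = 9y1 + 7y2 + 9y3 + 17y4

Subject to:
  C1: -y2 - 4y3 - 2y4 ≤ -7
  C2: -y1 - y3 - 3y4 ≤ -2
  y1, y2, y3, y4 ≥ 0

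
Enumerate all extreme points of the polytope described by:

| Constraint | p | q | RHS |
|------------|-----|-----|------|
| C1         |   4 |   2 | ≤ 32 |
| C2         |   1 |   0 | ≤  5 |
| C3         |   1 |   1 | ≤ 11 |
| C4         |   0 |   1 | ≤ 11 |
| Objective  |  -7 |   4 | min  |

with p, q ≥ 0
Each vertex is the intersection of two constraint boundaries that also satisfies all remaining constraints:
  p = 0 and q = 0 → (0, 0)
  p = 5 and q = 0 → (5, 0)
  4p + 2q = 32 and p = 5 → (5, 6)
  p + q = 11 and q = 11 → (0, 11)

Vertices: (0, 0), (5, 0), (5, 6), (0, 11)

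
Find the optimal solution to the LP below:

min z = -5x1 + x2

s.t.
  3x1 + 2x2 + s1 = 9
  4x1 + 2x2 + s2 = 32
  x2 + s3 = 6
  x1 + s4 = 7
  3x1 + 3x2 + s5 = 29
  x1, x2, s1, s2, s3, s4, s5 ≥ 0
Each vertex is the intersection of two constraint boundaries that also satisfies all remaining constraints:
  x1 = 0 and x2 = 0 → (0, 0)
  3x1 + 2x2 = 9 and x2 = 0 → (3, 0)
  3x1 + 2x2 = 9 and x1 = 0 → (0, 4.5)

Evaluating z = -5x1 + x2 at each vertex:
  (0, 0): z = 0
  (3, 0): z = -15
  (0, 4.5): z = 4.5

The minimum is at (3, 0) with z = -15.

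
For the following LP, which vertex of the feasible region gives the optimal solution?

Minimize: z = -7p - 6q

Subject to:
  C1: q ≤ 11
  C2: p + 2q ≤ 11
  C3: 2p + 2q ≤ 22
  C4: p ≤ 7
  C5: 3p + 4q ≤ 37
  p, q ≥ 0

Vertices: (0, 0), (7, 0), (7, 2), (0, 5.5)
(7, 2) with z = -61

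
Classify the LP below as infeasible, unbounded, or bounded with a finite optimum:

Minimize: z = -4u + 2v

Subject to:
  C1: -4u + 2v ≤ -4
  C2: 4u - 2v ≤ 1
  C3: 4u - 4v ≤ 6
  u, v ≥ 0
C2 requires 4u - 2v ≤ 1, while C1 (-4u + 2v ≤ -4) is equivalent to 4u - 2v ≥ 4. Together they would need 4 ≤ 4u - 2v ≤ 1, which is impossible since 4 > 1. No point satisfies all constraints.

The feasible region is empty; the LP is infeasible.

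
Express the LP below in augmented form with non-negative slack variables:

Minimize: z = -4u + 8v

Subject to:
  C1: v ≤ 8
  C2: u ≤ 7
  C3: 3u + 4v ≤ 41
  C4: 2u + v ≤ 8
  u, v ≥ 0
min z = -4u + 8v

s.t.
  v + s1 = 8
  u + s2 = 7
  3u + 4v + s3 = 41
  2u + v + s4 = 8
  u, v, s1, s2, s3, s4 ≥ 0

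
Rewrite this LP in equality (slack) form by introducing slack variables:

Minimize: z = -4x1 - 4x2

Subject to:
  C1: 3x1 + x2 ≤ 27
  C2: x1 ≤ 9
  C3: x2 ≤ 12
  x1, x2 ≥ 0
min z = -4x1 - 4x2

s.t.
  3x1 + x2 + s1 = 27
  x1 + s2 = 9
  x2 + s3 = 12
  x1, x2, s1, s2, s3 ≥ 0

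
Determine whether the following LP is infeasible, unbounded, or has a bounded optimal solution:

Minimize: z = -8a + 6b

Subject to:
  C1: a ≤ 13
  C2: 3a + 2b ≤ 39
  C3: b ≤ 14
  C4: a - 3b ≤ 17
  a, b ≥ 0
The point (13, 0) satisfies every constraint, so the LP is feasible; the constraints give a ≤ 13 and b ≤ 14, which with a, b ≥ 0 keep the feasible region inside a bounded box. A feasible, bounded LP attains a finite optimum at a vertex.

Evaluating z = -8a + 6b at each vertex:
  (0, 0): z = 0
  (13, 0): z = -104
  (3.667, 14): z = 54.67
  (0, 14): z = 84

Feasible with finite optimum z* = -104 at (13, 0).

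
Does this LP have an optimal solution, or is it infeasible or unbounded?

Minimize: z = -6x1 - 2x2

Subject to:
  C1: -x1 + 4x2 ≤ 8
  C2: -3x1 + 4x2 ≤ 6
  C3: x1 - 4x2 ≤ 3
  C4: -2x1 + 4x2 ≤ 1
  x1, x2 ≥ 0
Feasible point: (0, 0) satisfies every constraint, so the LP is feasible.
Direction d = (4, 1): for each constraint row a, a·d ≤ 0 —
  (-1)(4) + (4)(1) = 0 ≤ 0
  (-3)(4) + (4)(1) = -8 ≤ 0
  (1)(4) + (-4)(1) = 0 ≤ 0
  (-2)(4) + (4)(1) = -4 ≤ 0
and d ≥ 0, so (0, 0) + t·d stays feasible for every t ≥ 0. Along this ray z = -6x1 - 2x2 changes by -26 per unit t, so z → −∞.

Unbounded: there is a feasible ray along which z → −∞.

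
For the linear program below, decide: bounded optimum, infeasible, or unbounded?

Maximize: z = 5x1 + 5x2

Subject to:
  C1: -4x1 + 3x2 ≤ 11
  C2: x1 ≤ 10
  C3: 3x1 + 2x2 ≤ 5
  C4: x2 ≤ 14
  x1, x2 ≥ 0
The point (0, 2.5) satisfies every constraint, so the LP is feasible; the constraints give x1 ≤ 10 and x2 ≤ 14, which with x1, x2 ≥ 0 keep the feasible region inside a bounded box. A feasible, bounded LP attains a finite optimum at a vertex.

Evaluating z = 5x1 + 5x2 at each vertex:
  (0, 0): z = 0
  (1.667, 0): z = 8.333
  (0, 2.5): z = 12.5

Feasible with finite optimum z* = 12.5 at (0, 2.5).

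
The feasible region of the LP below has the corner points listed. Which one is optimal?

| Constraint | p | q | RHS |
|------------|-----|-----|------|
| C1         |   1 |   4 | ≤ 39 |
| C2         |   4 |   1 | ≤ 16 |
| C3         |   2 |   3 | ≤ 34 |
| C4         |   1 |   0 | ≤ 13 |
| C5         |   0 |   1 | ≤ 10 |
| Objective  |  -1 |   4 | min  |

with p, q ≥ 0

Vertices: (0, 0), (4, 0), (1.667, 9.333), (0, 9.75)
(4, 0) with z = -4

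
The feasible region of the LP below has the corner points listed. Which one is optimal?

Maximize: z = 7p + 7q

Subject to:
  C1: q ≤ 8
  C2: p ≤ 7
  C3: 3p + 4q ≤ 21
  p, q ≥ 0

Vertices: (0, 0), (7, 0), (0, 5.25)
(7, 0) with z = 49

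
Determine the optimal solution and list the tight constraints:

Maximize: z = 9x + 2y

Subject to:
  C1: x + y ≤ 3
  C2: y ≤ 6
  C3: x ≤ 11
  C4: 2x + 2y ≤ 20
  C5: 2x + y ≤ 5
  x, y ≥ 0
Optimal: x = 2.5, y = 0
Binding: C5, y ≥ 0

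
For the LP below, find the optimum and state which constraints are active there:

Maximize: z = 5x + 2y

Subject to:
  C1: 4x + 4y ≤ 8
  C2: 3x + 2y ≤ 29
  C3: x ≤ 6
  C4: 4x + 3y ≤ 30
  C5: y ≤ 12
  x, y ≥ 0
Optimal: x = 2, y = 0
Binding: C1, y ≥ 0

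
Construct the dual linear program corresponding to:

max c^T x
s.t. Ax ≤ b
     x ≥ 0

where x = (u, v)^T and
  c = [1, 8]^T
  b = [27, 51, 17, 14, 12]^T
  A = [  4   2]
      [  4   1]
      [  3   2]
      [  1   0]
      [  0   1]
Minimize: z = 27y1 + 51y2 + 17y3 + 14y4 + 12y5

Subject to:
  C1: -4y1 - 4y2 - 3y3 - y4 ≤ -1
  C2: -2y1 - y2 - 2y3 - y5 ≤ -8
  y1, y2, y3, y4, y5 ≥ 0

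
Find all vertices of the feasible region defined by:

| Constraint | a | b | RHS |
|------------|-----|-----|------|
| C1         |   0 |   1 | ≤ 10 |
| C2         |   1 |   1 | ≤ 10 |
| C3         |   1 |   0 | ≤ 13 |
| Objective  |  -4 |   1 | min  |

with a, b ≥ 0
Each vertex is the intersection of two constraint boundaries that also satisfies all remaining constraints:
  a = 0 and b = 0 → (0, 0)
  a + b = 10 and b = 0 → (10, 0)
  b = 10 and a + b = 10 → (0, 10)

Vertices: (0, 0), (10, 0), (0, 10)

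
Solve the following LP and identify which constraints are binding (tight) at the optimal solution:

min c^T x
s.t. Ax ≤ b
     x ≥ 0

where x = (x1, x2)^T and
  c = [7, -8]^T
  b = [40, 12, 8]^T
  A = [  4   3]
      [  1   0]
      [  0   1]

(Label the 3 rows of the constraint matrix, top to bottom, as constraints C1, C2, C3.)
Optimal: x1 = 0, x2 = 8
Binding: C3, x1 ≥ 0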